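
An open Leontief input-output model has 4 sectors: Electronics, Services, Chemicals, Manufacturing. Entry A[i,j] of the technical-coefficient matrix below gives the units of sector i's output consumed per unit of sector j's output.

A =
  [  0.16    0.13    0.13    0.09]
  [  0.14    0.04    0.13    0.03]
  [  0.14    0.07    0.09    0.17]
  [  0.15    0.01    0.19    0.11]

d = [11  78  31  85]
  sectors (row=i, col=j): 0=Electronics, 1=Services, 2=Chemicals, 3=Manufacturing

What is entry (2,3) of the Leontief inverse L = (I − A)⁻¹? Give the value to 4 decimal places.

L[2,3] = 0.2628

Form M = I − A:
  [  0.84   -0.13   -0.13   -0.09]
  [ -0.14    0.96   -0.13   -0.03]
  [ -0.14   -0.07    0.91   -0.17]
  [ -0.15   -0.01   -0.19    0.89]
Leontief inverse L = M⁻¹:
  [  1.2985    0.1962    0.2524    0.1861]
  [  0.2346    1.0898    0.2102    0.1006]
  [  0.2700    0.1276    1.2106    0.2628]
  [  0.2791    0.0725    0.3033    1.2122]
Total output x = L · d:
  x_0 = 1.2985·11 + 0.1962·78 + 0.2524·31 + 0.1861·85 = 53.2297
  x_1 = 0.2346·11 + 1.0898·78 + 0.2102·31 + 0.1006·85 = 102.6559
  x_2 = 0.2700·11 + 0.1276·78 + 1.2106·31 + 0.2628·85 = 72.7877
  x_3 = 0.2791·11 + 0.0725·78 + 0.3033·31 + 1.2122·85 = 121.1693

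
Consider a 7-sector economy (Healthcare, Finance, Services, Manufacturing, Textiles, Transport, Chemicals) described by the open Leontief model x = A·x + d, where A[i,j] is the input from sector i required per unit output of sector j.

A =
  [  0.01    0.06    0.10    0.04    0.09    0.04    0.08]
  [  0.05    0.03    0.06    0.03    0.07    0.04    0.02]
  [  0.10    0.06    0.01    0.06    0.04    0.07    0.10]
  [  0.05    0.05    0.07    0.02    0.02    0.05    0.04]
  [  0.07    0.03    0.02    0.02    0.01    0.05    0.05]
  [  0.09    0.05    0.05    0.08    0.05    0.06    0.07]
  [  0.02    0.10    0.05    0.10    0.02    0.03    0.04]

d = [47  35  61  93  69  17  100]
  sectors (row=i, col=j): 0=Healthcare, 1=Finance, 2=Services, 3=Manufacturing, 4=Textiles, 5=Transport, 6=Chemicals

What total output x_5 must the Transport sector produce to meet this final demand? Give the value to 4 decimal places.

60.5044

Form M = I − A:
  [  0.99   -0.06   -0.10   -0.04   -0.09   -0.04   -0.08]
  [ -0.05    0.97   -0.06   -0.03   -0.07   -0.04   -0.02]
  [ -0.10   -0.06    0.99   -0.06   -0.04   -0.07   -0.10]
  [ -0.05   -0.05   -0.07    0.98   -0.02   -0.05   -0.04]
  [ -0.07   -0.03   -0.02   -0.02    0.99   -0.05   -0.05]
  [ -0.09   -0.05   -0.05   -0.08   -0.05    0.94   -0.07]
  [ -0.02   -0.10   -0.05   -0.10   -0.02   -0.03    0.96]
Leontief inverse L = M⁻¹:
  [  1.0487    0.0960    0.1288    0.0738    0.1148    0.0721    0.1171]
  [  0.0774    1.0546    0.0829    0.0525    0.0902    0.0635    0.0486]
  [  0.1330    0.0998    1.0499    0.0966    0.0714    0.1014    0.1377]
  [  0.0773    0.0768    0.0945    1.0456    0.0425    0.0737    0.0690]
  [  0.0897    0.0533    0.0432    0.0421    1.0296    0.0687    0.0735]
  [  0.1267    0.0896    0.0889    0.1156    0.0812    1.0936    0.1105]
  [  0.0507    0.1290    0.0795    0.1254    0.0439    0.0567    1.0685]
Total output x = L · d:
  x_0 = 1.0487·47 + 0.0960·35 + 0.1288·61 + 0.0738·93 + 0.1148·69 + 0.0721·17 + 0.1171·100 = 88.2350
  x_1 = 0.0774·47 + 1.0546·35 + 0.0829·61 + 0.0525·93 + 0.0902·69 + 0.0635·17 + 0.0486·100 = 62.6537
  x_2 = 0.1330·47 + 0.0998·35 + 1.0499·61 + 0.0966·93 + 0.0714·69 + 0.1014·17 + 0.1377·100 = 103.1884
  x_3 = 0.0773·47 + 0.0768·35 + 0.0945·61 + 1.0456·93 + 0.0425·69 + 0.0737·17 + 0.0690·100 = 120.4153
  x_4 = 0.0897·47 + 0.0533·35 + 0.0432·61 + 0.0421·93 + 1.0296·69 + 0.0687·17 + 0.0735·100 = 92.1882
  x_5 = 0.1267·47 + 0.0896·35 + 0.0889·61 + 0.1156·93 + 0.0812·69 + 1.0936·17 + 0.1105·100 = 60.5044
  x_6 = 0.0507·47 + 0.1290·35 + 0.0795·61 + 0.1254·93 + 0.0439·69 + 0.0567·17 + 1.0685·100 = 134.2603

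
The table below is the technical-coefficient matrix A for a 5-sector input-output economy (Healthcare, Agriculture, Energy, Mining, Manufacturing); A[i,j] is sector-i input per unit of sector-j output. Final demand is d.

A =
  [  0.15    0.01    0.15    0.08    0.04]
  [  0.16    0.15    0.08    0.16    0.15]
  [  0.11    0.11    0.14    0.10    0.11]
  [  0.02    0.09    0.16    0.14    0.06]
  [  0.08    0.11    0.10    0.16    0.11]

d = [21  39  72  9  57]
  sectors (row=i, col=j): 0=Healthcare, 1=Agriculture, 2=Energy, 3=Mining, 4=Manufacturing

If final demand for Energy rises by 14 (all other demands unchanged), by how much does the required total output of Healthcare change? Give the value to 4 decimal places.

3.8152

Form M = I − A:
  [  0.85   -0.01   -0.15   -0.08   -0.04]
  [ -0.16    0.85   -0.08   -0.16   -0.15]
  [ -0.11   -0.11    0.86   -0.10   -0.11]
  [ -0.02   -0.09   -0.16    0.86   -0.06]
  [ -0.08   -0.11   -0.10   -0.16    0.89]
Leontief inverse L = M⁻¹:
  [  1.2429    0.0845    0.2725    0.1847    0.1162]
  [  0.3141    1.2908    0.2746    0.3552    0.2895]
  [  0.2386    0.2278    1.3000    0.2580    0.2272]
  [  0.1200    0.1953    0.2949    1.2745    0.1607]
  [  0.1989    0.2278    0.2575    0.3186    1.2242]
Total output x = L · d:
  x_0 = 1.2429·21 + 0.0845·39 + 0.2725·72 + 0.1847·9 + 0.1162·57 = 57.3044
  x_1 = 0.3141·21 + 1.2908·39 + 0.2746·72 + 0.3552·9 + 0.2895·57 = 96.4093
  x_2 = 0.2386·21 + 0.2278·39 + 1.3000·72 + 0.2580·9 + 0.2272·57 = 122.7633
  x_3 = 0.1200·21 + 0.1953·39 + 0.2949·72 + 1.2745·9 + 0.1607·57 = 52.0003
  x_4 = 0.1989·21 + 0.2278·39 + 0.2575·72 + 0.3186·9 + 1.2242·57 = 104.2537
Δx_0 = L[0,2] · Δd_2 = 0.2725 · 14 = 3.8152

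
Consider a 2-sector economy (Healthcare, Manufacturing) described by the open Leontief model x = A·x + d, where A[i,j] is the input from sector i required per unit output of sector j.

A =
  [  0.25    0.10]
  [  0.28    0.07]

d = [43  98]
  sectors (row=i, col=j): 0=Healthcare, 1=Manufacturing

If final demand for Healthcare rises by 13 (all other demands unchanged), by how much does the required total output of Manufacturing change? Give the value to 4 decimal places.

Form M = I − A:
  [  0.75   -0.10]
  [ -0.28    0.93]
Leontief inverse L = M⁻¹:
  [  1.3891    0.1494]
  [  0.4182    1.1202]
Total output x = L · d:
  x_0 = 1.3891·43 + 0.1494·98 = 74.3689
  x_1 = 0.4182·43 + 1.1202·98 = 127.7670
Δx_1 = L[1,0] · Δd_0 = 0.4182 · 13 = 5.4369

5.4369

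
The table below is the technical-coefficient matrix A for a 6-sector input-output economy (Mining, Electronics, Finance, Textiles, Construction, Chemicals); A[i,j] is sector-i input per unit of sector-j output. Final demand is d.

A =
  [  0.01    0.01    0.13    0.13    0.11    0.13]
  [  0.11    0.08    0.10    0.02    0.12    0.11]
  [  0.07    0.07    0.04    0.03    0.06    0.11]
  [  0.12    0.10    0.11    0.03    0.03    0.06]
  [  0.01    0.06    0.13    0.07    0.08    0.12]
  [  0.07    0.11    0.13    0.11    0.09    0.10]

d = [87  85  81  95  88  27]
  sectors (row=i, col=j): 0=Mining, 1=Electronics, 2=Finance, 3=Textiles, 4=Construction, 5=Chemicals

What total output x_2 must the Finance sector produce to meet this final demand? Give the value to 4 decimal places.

Form M = I − A:
  [  0.99   -0.01   -0.13   -0.13   -0.11   -0.13]
  [ -0.11    0.92   -0.10   -0.02   -0.12   -0.11]
  [ -0.07   -0.07    0.96   -0.03   -0.06   -0.11]
  [ -0.12   -0.10   -0.11    0.97   -0.03   -0.06]
  [ -0.01   -0.06   -0.13   -0.07    0.92   -0.12]
  [ -0.07   -0.11   -0.13   -0.11   -0.09    0.90]
Leontief inverse L = M⁻¹:
  [  1.0785    0.0905    0.2343    0.1934    0.1851    0.2331]
  [  0.1733    1.1563    0.2140    0.0946    0.2108    0.2269]
  [  0.1186    0.1271    1.1237    0.0842    0.1256    0.1924]
  [  0.1763    0.1613    0.2011    1.0895    0.1061    0.1565]
  [  0.0729    0.1327    0.2237    0.1271    1.1529    0.2163]
  [  0.1510    0.1997    0.2536    0.1846    0.1866    1.2255]
Total output x = L · d:
  x_0 = 1.0785·87 + 0.0905·85 + 0.2343·81 + 0.1934·95 + 0.1851·88 + 0.2331·27 = 161.4650
  x_1 = 0.1733·87 + 1.1563·85 + 0.2140·81 + 0.0946·95 + 0.2108·88 + 0.2269·27 = 164.3576
  x_2 = 0.1186·87 + 0.1271·85 + 1.1237·81 + 0.0842·95 + 0.1256·88 + 0.1924·27 = 136.3895
  x_3 = 0.1763·87 + 0.1613·85 + 0.2011·81 + 1.0895·95 + 0.1061·88 + 0.1565·27 = 162.4022
  x_4 = 0.0729·87 + 0.1327·85 + 0.2237·81 + 0.1271·95 + 1.1529·88 + 0.2163·27 = 155.1084
  x_5 = 0.1510·87 + 0.1997·85 + 0.2536·81 + 0.1846·95 + 0.1866·88 + 1.2255·27 = 117.7072

136.3895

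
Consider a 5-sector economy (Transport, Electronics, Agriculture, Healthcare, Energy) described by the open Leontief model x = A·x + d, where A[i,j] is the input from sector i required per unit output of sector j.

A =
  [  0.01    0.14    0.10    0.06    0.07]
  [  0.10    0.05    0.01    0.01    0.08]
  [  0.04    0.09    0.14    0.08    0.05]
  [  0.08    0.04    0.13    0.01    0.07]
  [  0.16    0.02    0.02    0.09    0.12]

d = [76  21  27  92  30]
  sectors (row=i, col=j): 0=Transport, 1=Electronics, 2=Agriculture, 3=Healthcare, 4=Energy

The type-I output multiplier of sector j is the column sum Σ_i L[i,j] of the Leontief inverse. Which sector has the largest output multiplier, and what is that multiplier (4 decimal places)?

Form M = I − A:
  [  0.99   -0.14   -0.10   -0.06   -0.07]
  [ -0.10    0.95   -0.01   -0.01   -0.08]
  [ -0.04   -0.09    0.86   -0.08   -0.05]
  [ -0.08   -0.04   -0.13    0.99   -0.07]
  [ -0.16   -0.02   -0.02   -0.09    0.88]
Leontief inverse L = M⁻¹:
  [  1.0593    0.1756    0.1412    0.0879    0.1152]
  [  0.1313    1.0790    0.0353    0.0320    0.1131]
  [  0.0861    0.1325    1.1934    0.1117    0.0956]
  [  0.1170    0.0800    0.1746    1.0421    0.1094]
  [  0.2095    0.0676    0.0715    0.1258    1.1732]
Total output x = L · d:
  x_0 = 1.0593·76 + 0.1756·21 + 0.1412·27 + 0.0879·92 + 0.1152·30 = 99.5432
  x_1 = 0.1313·76 + 1.0790·21 + 0.0353·27 + 0.0320·92 + 0.1131·30 = 39.9253
  x_2 = 0.0861·76 + 0.1325·21 + 1.1934·27 + 0.1117·92 + 0.0956·30 = 54.6886
  x_3 = 0.1170·76 + 0.0800·21 + 0.1746·27 + 1.0421·92 + 0.1094·30 = 114.4374
  x_4 = 0.2095·76 + 0.0676·21 + 0.0715·27 + 0.1258·92 + 1.1732·30 = 66.0438
Output multipliers (column sums of L):
  Transport: 1.6031
  Electronics: 1.5347
  Agriculture: 1.6159
  Healthcare: 1.3994
  Energy: 1.6065

Agriculture (1.6159)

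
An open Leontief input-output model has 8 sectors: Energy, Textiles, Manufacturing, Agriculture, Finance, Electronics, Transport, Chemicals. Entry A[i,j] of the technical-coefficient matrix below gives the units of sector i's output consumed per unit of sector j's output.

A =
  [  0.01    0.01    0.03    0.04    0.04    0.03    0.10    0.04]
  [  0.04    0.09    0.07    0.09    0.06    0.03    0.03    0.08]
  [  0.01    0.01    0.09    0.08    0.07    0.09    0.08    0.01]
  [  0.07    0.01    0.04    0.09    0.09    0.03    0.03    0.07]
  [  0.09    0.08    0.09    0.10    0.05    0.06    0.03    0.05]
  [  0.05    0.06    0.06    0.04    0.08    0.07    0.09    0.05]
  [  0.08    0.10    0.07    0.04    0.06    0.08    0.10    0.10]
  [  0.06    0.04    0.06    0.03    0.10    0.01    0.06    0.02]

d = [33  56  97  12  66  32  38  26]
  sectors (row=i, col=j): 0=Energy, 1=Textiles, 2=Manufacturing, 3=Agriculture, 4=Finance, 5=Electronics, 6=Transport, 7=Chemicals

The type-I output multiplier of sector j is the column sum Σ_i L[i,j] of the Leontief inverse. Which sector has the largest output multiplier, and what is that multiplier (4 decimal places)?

Finance (2.0313)

Form M = I − A:
  [  0.99   -0.01   -0.03   -0.04   -0.04   -0.03   -0.10   -0.04]
  [ -0.04    0.91   -0.07   -0.09   -0.06   -0.03   -0.03   -0.08]
  [ -0.01   -0.01    0.91   -0.08   -0.07   -0.09   -0.08   -0.01]
  [ -0.07   -0.01   -0.04    0.91   -0.09   -0.03   -0.03   -0.07]
  [ -0.09   -0.08   -0.09   -0.10    0.95   -0.06   -0.03   -0.05]
  [ -0.05   -0.06   -0.06   -0.04   -0.08    0.93   -0.09   -0.05]
  [ -0.08   -0.10   -0.07   -0.04   -0.06   -0.08    0.90   -0.10]
  [ -0.06   -0.04   -0.06   -0.03   -0.10   -0.01   -0.06    0.98]
Leontief inverse L = M⁻¹:
  [  1.0442    0.0429    0.0688    0.0764    0.0808    0.0622    0.1400    0.0739]
  [  0.0873    1.1335    0.1287    0.1520    0.1240    0.0733    0.0839    0.1269]
  [  0.0566    0.0528    1.1470    0.1367    0.1294    0.1396    0.1366    0.0558]
  [  0.1131    0.0455    0.0895    1.1422    0.1447    0.0679    0.0791    0.1097]
  [  0.1396    0.1256    0.1536    0.1674    1.1196    0.1102    0.0941    0.1018]
  [  0.1012    0.1115    0.1231    0.1016    0.1448    1.1209    0.1530    0.1019]
  [  0.1412    0.1628    0.1468    0.1141    0.1413    0.1400    1.1787    0.1633]
  [  0.0983    0.0774    0.1083    0.0793    0.1467    0.0487    0.1061    1.0583]
Total output x = L · d:
  x_0 = 1.0442·33 + 0.0429·56 + 0.0688·97 + 0.0764·12 + 0.0808·66 + 0.0622·32 + 0.1400·38 + 0.0739·26 = 59.0204
  x_1 = 0.0873·33 + 1.1335·56 + 0.1287·97 + 0.1520·12 + 0.1240·66 + 0.0733·32 + 0.0839·38 + 0.1269·26 = 97.6743
  x_2 = 0.0566·33 + 0.0528·56 + 1.1470·97 + 0.1367·12 + 0.1294·66 + 0.1396·32 + 0.1366·38 + 0.0558·26 = 137.3774
  x_3 = 0.1131·33 + 0.0455·56 + 0.0895·97 + 1.1422·12 + 0.1447·66 + 0.0679·32 + 0.0791·38 + 0.1097·26 = 46.2567
  x_4 = 0.1396·33 + 0.1256·56 + 0.1536·97 + 0.1674·12 + 1.1196·66 + 0.1102·32 + 0.0941·38 + 0.1018·26 = 112.1809
  x_5 = 0.1012·33 + 0.1115·56 + 0.1231·97 + 0.1016·12 + 0.1448·66 + 1.1209·32 + 0.1530·38 + 0.1019·26 = 76.6350
  x_6 = 0.1412·33 + 0.1628·56 + 0.1468·97 + 0.1141·12 + 0.1413·66 + 0.1400·32 + 1.1787·38 + 0.1633·26 = 92.2230
  x_7 = 0.0983·33 + 0.0774·56 + 0.1083·97 + 0.0793·12 + 0.1467·66 + 0.0487·32 + 0.1061·38 + 1.0583·26 = 61.8330
Output multipliers (column sums of L):
  Energy: 1.7816
  Textiles: 1.7519
  Manufacturing: 1.9659
  Agriculture: 1.9697
  Finance: 2.0313
  Electronics: 1.7629
  Transport: 1.9713
  Chemicals: 1.7916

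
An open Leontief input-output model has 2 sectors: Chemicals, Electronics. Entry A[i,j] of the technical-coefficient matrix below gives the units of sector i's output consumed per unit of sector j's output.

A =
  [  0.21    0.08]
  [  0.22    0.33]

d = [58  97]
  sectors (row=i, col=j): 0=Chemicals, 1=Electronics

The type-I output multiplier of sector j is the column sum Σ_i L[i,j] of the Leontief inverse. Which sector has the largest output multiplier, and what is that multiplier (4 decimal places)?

Chemicals (1.7393)

Form M = I − A:
  [  0.79   -0.08]
  [ -0.22    0.67]
Leontief inverse L = M⁻¹:
  [  1.3094    0.1563]
  [  0.4299    1.5439]
Total output x = L · d:
  x_0 = 1.3094·58 + 0.1563·97 = 91.1081
  x_1 = 0.4299·58 + 1.5439·97 = 174.6922
Output multipliers (column sums of L):
  Chemicals: 1.7393
  Electronics: 1.7002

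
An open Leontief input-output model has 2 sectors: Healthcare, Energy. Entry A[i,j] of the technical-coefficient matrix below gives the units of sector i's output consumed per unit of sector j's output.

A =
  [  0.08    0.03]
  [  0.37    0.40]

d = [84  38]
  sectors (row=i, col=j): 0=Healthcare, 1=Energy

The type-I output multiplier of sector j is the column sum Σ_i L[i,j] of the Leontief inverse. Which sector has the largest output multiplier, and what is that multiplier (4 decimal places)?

Form M = I − A:
  [  0.92   -0.03]
  [ -0.37    0.60]
Leontief inverse L = M⁻¹:
  [  1.1093    0.0555]
  [  0.6840    1.7009]
Total output x = L · d:
  x_0 = 1.1093·84 + 0.0555·38 = 95.2856
  x_1 = 0.6840·84 + 1.7009·38 = 122.0928
Output multipliers (column sums of L):
  Healthcare: 1.7933
  Energy: 1.7563

Healthcare (1.7933)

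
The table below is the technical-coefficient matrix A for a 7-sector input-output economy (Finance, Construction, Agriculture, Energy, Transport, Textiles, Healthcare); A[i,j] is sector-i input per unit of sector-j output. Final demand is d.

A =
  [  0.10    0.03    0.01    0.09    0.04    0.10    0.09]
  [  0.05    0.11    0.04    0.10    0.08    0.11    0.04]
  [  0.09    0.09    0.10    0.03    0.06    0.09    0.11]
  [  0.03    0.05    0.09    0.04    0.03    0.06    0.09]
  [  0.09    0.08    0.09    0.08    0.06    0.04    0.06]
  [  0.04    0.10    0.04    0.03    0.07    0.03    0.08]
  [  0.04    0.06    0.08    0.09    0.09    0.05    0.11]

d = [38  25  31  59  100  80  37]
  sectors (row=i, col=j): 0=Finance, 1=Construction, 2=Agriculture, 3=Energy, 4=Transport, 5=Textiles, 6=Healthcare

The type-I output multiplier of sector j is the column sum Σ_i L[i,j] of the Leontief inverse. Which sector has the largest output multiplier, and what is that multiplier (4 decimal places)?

Form M = I − A:
  [  0.90   -0.03   -0.01   -0.09   -0.04   -0.10   -0.09]
  [ -0.05    0.89   -0.04   -0.10   -0.08   -0.11   -0.04]
  [ -0.09   -0.09    0.90   -0.03   -0.06   -0.09   -0.11]
  [ -0.03   -0.05   -0.09    0.96   -0.03   -0.06   -0.09]
  [ -0.09   -0.08   -0.09   -0.08    0.94   -0.04   -0.06]
  [ -0.04   -0.10   -0.04   -0.03   -0.07    0.97   -0.08]
  [ -0.04   -0.06   -0.08   -0.09   -0.09   -0.05    0.89]
Leontief inverse L = M⁻¹:
  [  1.1507    0.0902    0.0622    0.1471    0.0925    0.1560    0.1632]
  [  0.1093    1.1879    0.1034    0.1658    0.1423    0.1779    0.1196]
  [  0.1597    0.1738    1.1697    0.1048    0.1315    0.1671    0.2030]
  [  0.0763    0.1083    0.1413    1.0892    0.0795    0.1119    0.1556]
  [  0.1514    0.1510    0.1521    0.1445    1.1191    0.1092    0.1408]
  [  0.0870    0.1587    0.0891    0.0845    0.1198    1.0836    0.1410]
  [  0.1014    0.1349    0.1496    0.1567    0.1535    0.1173    1.1951]
Total output x = L · d:
  x_0 = 1.1507·38 + 0.0902·25 + 0.0622·31 + 0.1471·59 + 0.0925·100 + 0.1560·80 + 0.1632·37 = 84.3593
  x_1 = 0.1093·38 + 1.1879·25 + 0.1034·31 + 0.1658·59 + 0.1423·100 + 0.1779·80 + 0.1196·37 = 79.7261
  x_2 = 0.1597·38 + 0.1738·25 + 1.1697·31 + 0.1048·59 + 0.1315·100 + 0.1671·80 + 0.2030·37 = 86.8891
  x_3 = 0.0763·38 + 0.1083·25 + 0.1413·31 + 1.0892·59 + 0.0795·100 + 0.1119·80 + 0.1556·37 = 96.9118
  x_4 = 0.1514·38 + 0.1510·25 + 0.1521·31 + 0.1445·59 + 1.1191·100 + 0.1092·80 + 0.1408·37 = 148.6203
  x_5 = 0.0870·38 + 0.1587·25 + 0.0891·31 + 0.0845·59 + 0.1198·100 + 1.0836·80 + 0.1410·37 = 118.9052
  x_6 = 0.1014·38 + 0.1349·25 + 0.1496·31 + 0.1567·59 + 0.1535·100 + 0.1173·80 + 1.1951·37 = 90.0587
Output multipliers (column sums of L):
  Finance: 1.8358
  Construction: 2.0047
  Agriculture: 1.8675
  Energy: 1.8928
  Transport: 1.8382
  Textiles: 1.9229
  Healthcare: 2.1183

Healthcare (2.1183)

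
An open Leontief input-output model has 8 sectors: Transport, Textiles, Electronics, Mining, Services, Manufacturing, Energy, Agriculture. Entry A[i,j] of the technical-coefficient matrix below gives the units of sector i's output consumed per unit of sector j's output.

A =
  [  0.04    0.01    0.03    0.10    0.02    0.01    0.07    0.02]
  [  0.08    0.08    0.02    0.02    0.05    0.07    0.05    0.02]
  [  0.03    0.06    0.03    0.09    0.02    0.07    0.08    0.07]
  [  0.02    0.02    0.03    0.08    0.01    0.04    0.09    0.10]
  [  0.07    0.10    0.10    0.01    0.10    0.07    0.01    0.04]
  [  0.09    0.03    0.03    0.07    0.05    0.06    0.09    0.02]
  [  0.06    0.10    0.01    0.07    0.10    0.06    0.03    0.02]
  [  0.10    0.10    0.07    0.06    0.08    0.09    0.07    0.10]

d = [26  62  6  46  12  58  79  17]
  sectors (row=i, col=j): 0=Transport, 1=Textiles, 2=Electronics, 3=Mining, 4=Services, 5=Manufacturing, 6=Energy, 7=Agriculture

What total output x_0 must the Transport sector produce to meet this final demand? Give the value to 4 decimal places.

48.6324

Form M = I − A:
  [  0.96   -0.01   -0.03   -0.10   -0.02   -0.01   -0.07   -0.02]
  [ -0.08    0.92   -0.02   -0.02   -0.05   -0.07   -0.05   -0.02]
  [ -0.03   -0.06    0.97   -0.09   -0.02   -0.07   -0.08   -0.07]
  [ -0.02   -0.02   -0.03    0.92   -0.01   -0.04   -0.09   -0.10]
  [ -0.07   -0.10   -0.10   -0.01    0.90   -0.07   -0.01   -0.04]
  [ -0.09   -0.03   -0.03   -0.07   -0.05    0.94   -0.09   -0.02]
  [ -0.06   -0.10   -0.01   -0.07   -0.10   -0.06    0.97   -0.02]
  [ -0.10   -0.10   -0.07   -0.06   -0.08   -0.09   -0.07    0.90]
Leontief inverse L = M⁻¹:
  [  1.0680    0.0406    0.0487    0.1362    0.0465    0.0385    0.1034    0.0488]
  [  0.1229    1.1203    0.0453    0.0611    0.0868    0.1074    0.0902    0.0462]
  [  0.0807    0.1102    1.0597    0.1417    0.0641    0.1178    0.1316    0.1108]
  [  0.0656    0.0673    0.0577    1.1276    0.0512    0.0839    0.1360    0.1399]
  [  0.1259    0.1558    0.1375    0.0623    1.1472    0.1229    0.0632    0.0790]
  [  0.1345    0.0744    0.0582    0.1206    0.0909    1.1009    0.1365    0.0541]
  [  0.1092    0.1483    0.0430    0.1142    0.1431    0.1048    1.0757    0.0543]
  [  0.1761    0.1749    0.1181    0.1346    0.1454    0.1601    0.1437    1.1563]
Total output x = L · d:
  x_0 = 1.0680·26 + 0.0406·62 + 0.0487·6 + 0.1362·46 + 0.0465·12 + 0.0385·58 + 0.1034·79 + 0.0488·17 = 48.6324
  x_1 = 0.1229·26 + 1.1203·62 + 0.0453·6 + 0.0611·46 + 0.0868·12 + 0.1074·58 + 0.0902·79 + 0.0462·17 = 90.9198
  x_2 = 0.0807·26 + 0.1102·62 + 1.0597·6 + 0.1417·46 + 0.0641·12 + 0.1178·58 + 0.1316·79 + 0.1108·17 = 41.6952
  x_3 = 0.0656·26 + 0.0673·62 + 0.0577·6 + 1.1276·46 + 0.0512·12 + 0.0839·58 + 0.1360·79 + 0.1399·17 = 76.6904
  x_4 = 0.1259·26 + 0.1558·62 + 0.1375·6 + 0.0623·46 + 1.1472·12 + 0.1229·58 + 0.0632·79 + 0.0790·17 = 43.8506
  x_5 = 0.1345·26 + 0.0744·62 + 0.0582·6 + 0.1206·46 + 0.0909·12 + 1.1009·58 + 0.1365·79 + 0.0541·17 = 90.6548
  x_6 = 0.1092·26 + 0.1483·62 + 0.0430·6 + 0.1142·46 + 0.1431·12 + 0.1048·58 + 1.0757·79 + 0.0543·17 = 111.2442
  x_7 = 0.1761·26 + 0.1749·62 + 0.1181·6 + 0.1346·46 + 0.1454·12 + 0.1601·58 + 0.1437·79 + 1.1563·17 = 64.3660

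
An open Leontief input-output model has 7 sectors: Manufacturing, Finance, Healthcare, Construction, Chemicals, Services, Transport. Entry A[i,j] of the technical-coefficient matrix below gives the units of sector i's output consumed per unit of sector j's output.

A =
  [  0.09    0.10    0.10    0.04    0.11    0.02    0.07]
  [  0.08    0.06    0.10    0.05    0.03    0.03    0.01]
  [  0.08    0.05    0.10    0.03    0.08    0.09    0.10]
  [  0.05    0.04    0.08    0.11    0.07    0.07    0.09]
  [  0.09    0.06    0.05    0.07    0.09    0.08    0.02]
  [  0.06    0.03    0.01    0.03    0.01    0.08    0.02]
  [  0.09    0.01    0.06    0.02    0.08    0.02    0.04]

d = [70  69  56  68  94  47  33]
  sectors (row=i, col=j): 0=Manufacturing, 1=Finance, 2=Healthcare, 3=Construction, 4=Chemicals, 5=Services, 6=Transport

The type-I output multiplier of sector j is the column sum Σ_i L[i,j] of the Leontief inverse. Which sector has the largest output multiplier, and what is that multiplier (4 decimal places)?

Manufacturing (1.9483)

Form M = I − A:
  [  0.91   -0.10   -0.10   -0.04   -0.11   -0.02   -0.07]
  [ -0.08    0.94   -0.10   -0.05   -0.03   -0.03   -0.01]
  [ -0.08   -0.05    0.90   -0.03   -0.08   -0.09   -0.10]
  [ -0.05   -0.04   -0.08    0.89   -0.07   -0.07   -0.09]
  [ -0.09   -0.06   -0.05   -0.07    0.91   -0.08   -0.02]
  [ -0.06   -0.03   -0.01   -0.03   -0.01    0.92   -0.02]
  [ -0.09   -0.01   -0.06   -0.02   -0.08   -0.02    0.96]
Leontief inverse L = M⁻¹:
  [  1.1662    0.1519    0.1727    0.0859    0.1789    0.0719    0.1179]
  [  0.1310    1.0969    0.1519    0.0820    0.0766    0.0674    0.0475]
  [  0.1527    0.0965    1.1644    0.0709    0.1439    0.1415    0.1460]
  [  0.1181    0.0831    0.1430    1.1560    0.1320    0.1217    0.1380]
  [  0.1524    0.1045    0.1076    0.1121    1.1456    0.1267    0.0604]
  [  0.0905    0.0515    0.0369    0.0490    0.0352    1.1019    0.0393]
  [  0.1373    0.0432    0.1033    0.0478    0.1255    0.0523    1.0711]
Total output x = L · d:
  x_0 = 1.1662·70 + 0.1519·69 + 0.1727·56 + 0.0859·68 + 0.1789·94 + 0.0719·47 + 0.1179·33 = 131.7168
  x_1 = 0.1310·70 + 1.0969·69 + 0.1519·56 + 0.0820·68 + 0.0766·94 + 0.0674·47 + 0.0475·33 = 110.8684
  x_2 = 0.1527·70 + 0.0965·69 + 1.1644·56 + 0.0709·68 + 0.1439·94 + 0.1415·47 + 0.1460·33 = 112.3629
  x_3 = 0.1181·70 + 0.0831·69 + 0.1430·56 + 1.1560·68 + 0.1320·94 + 0.1217·47 + 0.1380·33 = 123.3022
  x_4 = 0.1524·70 + 0.1045·69 + 0.1076·56 + 0.1121·68 + 1.1456·94 + 0.1267·47 + 0.0604·33 = 147.1594
  x_5 = 0.0905·70 + 0.0515·69 + 0.0369·56 + 0.0490·68 + 0.0352·94 + 1.1019·47 + 0.0393·33 = 71.6825
  x_6 = 0.1373·70 + 0.0432·69 + 0.1033·56 + 0.0478·68 + 0.1255·94 + 0.0523·47 + 1.0711·33 = 71.2265
Output multipliers (column sums of L):
  Manufacturing: 1.9483
  Finance: 1.6276
  Healthcare: 1.8798
  Construction: 1.6036
  Chemicals: 1.8376
  Services: 1.6833
  Transport: 1.6202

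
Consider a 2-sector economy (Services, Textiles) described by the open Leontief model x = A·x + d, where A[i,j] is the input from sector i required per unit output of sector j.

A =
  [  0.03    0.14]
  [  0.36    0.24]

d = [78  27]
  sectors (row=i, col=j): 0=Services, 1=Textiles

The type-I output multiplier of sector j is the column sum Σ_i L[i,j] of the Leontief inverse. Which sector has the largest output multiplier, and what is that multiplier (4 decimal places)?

Services (1.6308)

Form M = I − A:
  [  0.97   -0.14]
  [ -0.36    0.76]
Leontief inverse L = M⁻¹:
  [  1.1066    0.2038]
  [  0.5242    1.4123]
Total output x = L · d:
  x_0 = 1.1066·78 + 0.2038·27 = 91.8171
  x_1 = 0.5242·78 + 1.4123·27 = 79.0186
Output multipliers (column sums of L):
  Services: 1.6308
  Textiles: 1.6162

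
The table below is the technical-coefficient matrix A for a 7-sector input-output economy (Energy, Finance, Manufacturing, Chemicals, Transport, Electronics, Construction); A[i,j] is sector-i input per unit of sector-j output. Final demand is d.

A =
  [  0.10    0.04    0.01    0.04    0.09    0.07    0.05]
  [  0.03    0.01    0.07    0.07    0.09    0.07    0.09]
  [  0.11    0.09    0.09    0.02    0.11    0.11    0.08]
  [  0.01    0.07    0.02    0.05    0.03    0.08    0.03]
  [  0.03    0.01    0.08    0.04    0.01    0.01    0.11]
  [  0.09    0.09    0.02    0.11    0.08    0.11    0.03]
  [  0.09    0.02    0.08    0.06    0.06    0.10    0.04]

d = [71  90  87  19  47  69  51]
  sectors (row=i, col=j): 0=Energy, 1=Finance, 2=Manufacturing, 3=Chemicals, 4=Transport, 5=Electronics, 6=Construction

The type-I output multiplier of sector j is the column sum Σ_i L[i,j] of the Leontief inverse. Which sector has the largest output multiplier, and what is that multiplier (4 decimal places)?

Electronics (1.9612)

Form M = I − A:
  [  0.90   -0.04   -0.01   -0.04   -0.09   -0.07   -0.05]
  [ -0.03    0.99   -0.07   -0.07   -0.09   -0.07   -0.09]
  [ -0.11   -0.09    0.91   -0.02   -0.11   -0.11   -0.08]
  [ -0.01   -0.07   -0.02    0.95   -0.03   -0.08   -0.03]
  [ -0.03   -0.01   -0.08   -0.04    0.99   -0.01   -0.11]
  [ -0.09   -0.09   -0.02   -0.11   -0.08    0.89   -0.03]
  [ -0.09   -0.02   -0.08   -0.06   -0.06   -0.10    0.96]
Leontief inverse L = M⁻¹:
  [  1.1449    0.0697    0.0420    0.0794    0.1327    0.1196    0.0911]
  [  0.0806    1.0472    0.1106    0.1121    0.1368    0.1291    0.1348]
  [  0.1861    0.1400    1.1470    0.0818    0.1842    0.1935    0.1481]
  [  0.0409    0.0952    0.0451    1.0828    0.0636    0.1210    0.0597]
  [  0.0699    0.0361    0.1106    0.0673    1.0470    0.0556    0.1401]
  [  0.1444    0.1332    0.0607    0.1646    0.1372    1.1786    0.0828]
  [  0.1465    0.0621    0.1179    0.1056    0.1143    0.1638    1.0865]
Total output x = L · d:
  x_0 = 1.1449·71 + 0.0697·90 + 0.0420·87 + 0.0794·19 + 0.1327·47 + 0.1196·69 + 0.0911·51 = 111.8641
  x_1 = 0.0806·71 + 1.0472·90 + 0.1106·87 + 0.1121·19 + 0.1368·47 + 0.1291·69 + 0.1348·51 = 133.9421
  x_2 = 0.1861·71 + 0.1400·90 + 1.1470·87 + 0.0818·19 + 0.1842·47 + 0.1935·69 + 0.1481·51 = 156.7117
  x_3 = 0.0409·71 + 0.0952·90 + 0.0451·87 + 1.0828·19 + 0.0636·47 + 0.1210·69 + 0.0597·51 = 50.3466
  x_4 = 0.0699·71 + 0.0361·90 + 0.1106·87 + 0.0673·19 + 1.0470·47 + 0.0556·69 + 0.1401·51 = 79.3030
  x_5 = 0.1444·71 + 0.1332·90 + 0.0607·87 + 0.1646·19 + 0.1372·47 + 1.1786·69 + 0.0828·51 = 122.6397
  x_6 = 0.1465·71 + 0.0621·90 + 0.1179·87 + 0.1056·19 + 0.1143·47 + 0.1638·69 + 1.0865·51 = 100.3401
Output multipliers (column sums of L):
  Energy: 1.8134
  Finance: 1.5835
  Manufacturing: 1.6338
  Chemicals: 1.6937
  Transport: 1.8159
  Electronics: 1.9612
  Construction: 1.7430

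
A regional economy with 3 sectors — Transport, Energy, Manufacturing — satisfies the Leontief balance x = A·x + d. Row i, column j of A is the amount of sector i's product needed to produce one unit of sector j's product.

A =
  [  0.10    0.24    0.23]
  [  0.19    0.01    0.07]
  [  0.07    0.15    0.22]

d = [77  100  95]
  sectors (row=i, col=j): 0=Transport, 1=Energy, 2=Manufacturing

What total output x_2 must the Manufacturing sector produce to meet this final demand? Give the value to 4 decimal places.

164.4977

Form M = I − A:
  [  0.90   -0.24   -0.23]
  [ -0.19    0.99   -0.07]
  [ -0.07   -0.15    0.78]
Leontief inverse L = M⁻¹:
  [  1.2162    0.3540    0.3904]
  [  0.2445    1.0952    0.1704]
  [  0.1562    0.2424    1.3498]
Total output x = L · d:
  x_0 = 1.2162·77 + 0.3540·100 + 0.3904·95 = 166.1340
  x_1 = 0.2445·77 + 1.0952·100 + 0.1704·95 = 144.5256
  x_2 = 0.1562·77 + 0.2424·100 + 1.3498·95 = 164.4977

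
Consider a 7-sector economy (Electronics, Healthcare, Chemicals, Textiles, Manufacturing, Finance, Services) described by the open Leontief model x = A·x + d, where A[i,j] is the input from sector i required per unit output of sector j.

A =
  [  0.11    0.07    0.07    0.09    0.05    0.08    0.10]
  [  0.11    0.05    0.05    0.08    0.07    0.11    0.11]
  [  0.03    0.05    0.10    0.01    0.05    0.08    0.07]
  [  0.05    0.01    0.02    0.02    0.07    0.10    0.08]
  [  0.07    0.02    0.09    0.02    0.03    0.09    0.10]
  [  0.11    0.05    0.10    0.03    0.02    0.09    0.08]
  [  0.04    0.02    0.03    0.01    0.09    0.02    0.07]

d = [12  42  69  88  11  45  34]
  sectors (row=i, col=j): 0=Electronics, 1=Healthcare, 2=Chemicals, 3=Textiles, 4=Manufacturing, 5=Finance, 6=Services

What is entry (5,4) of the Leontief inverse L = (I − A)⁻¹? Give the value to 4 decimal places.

L[5,4] = 0.0661

Form M = I − A:
  [  0.89   -0.07   -0.07   -0.09   -0.05   -0.08   -0.10]
  [ -0.11    0.95   -0.05   -0.08   -0.07   -0.11   -0.11]
  [ -0.03   -0.05    0.90   -0.01   -0.05   -0.08   -0.07]
  [ -0.05   -0.01   -0.02    0.98   -0.07   -0.10   -0.08]
  [ -0.07   -0.02   -0.09   -0.02    0.97   -0.09   -0.10]
  [ -0.11   -0.05   -0.10   -0.03   -0.02    0.91   -0.08]
  [ -0.04   -0.02   -0.03   -0.01   -0.09   -0.02    0.93]
Leontief inverse L = M⁻¹:
  [  1.1853    0.1103    0.1355    0.1281    0.1059    0.1581    0.1867]
  [  0.1874    1.0906    0.1178    0.1178    0.1252    0.1883    0.1978]
  [  0.0791    0.0782    1.1499    0.0325    0.0859    0.1324    0.1277]
  [  0.0966    0.0340    0.0632    1.0406    0.1010    0.1454    0.1320]
  [  0.1226    0.0504    0.1416    0.0447    1.0693    0.1435    0.1610]
  [  0.1747    0.0874    0.1600    0.0631    0.0661    1.1557    0.1531]
  [  0.0742    0.0378    0.0633    0.0260    0.1160    0.0554    1.1120]
Total output x = L · d:
  x_0 = 1.1853·12 + 0.1103·42 + 0.1355·69 + 0.1281·88 + 0.1059·11 + 0.1581·45 + 0.1867·34 = 54.1113
  x_1 = 0.1874·12 + 1.0906·42 + 0.1178·69 + 0.1178·88 + 0.1252·11 + 0.1883·45 + 0.1978·34 = 83.1244
  x_2 = 0.0791·12 + 0.0782·42 + 1.1499·69 + 0.0325·88 + 0.0859·11 + 0.1324·45 + 0.1277·34 = 97.6763
  x_3 = 0.0966·12 + 0.0340·42 + 0.0632·69 + 1.0406·88 + 0.1010·11 + 0.1454·45 + 0.1320·34 = 110.6587
  x_4 = 0.1226·12 + 0.0504·42 + 0.1416·69 + 0.0447·88 + 1.0693·11 + 0.1435·45 + 0.1610·34 = 40.9814
  x_5 = 0.1747·12 + 0.0874·42 + 0.1600·69 + 0.0631·88 + 0.0661·11 + 1.1557·45 + 0.1531·34 = 80.2990
  x_6 = 0.0742·12 + 0.0378·42 + 0.0633·69 + 0.0260·88 + 0.1160·11 + 0.0554·45 + 1.1120·34 = 50.7077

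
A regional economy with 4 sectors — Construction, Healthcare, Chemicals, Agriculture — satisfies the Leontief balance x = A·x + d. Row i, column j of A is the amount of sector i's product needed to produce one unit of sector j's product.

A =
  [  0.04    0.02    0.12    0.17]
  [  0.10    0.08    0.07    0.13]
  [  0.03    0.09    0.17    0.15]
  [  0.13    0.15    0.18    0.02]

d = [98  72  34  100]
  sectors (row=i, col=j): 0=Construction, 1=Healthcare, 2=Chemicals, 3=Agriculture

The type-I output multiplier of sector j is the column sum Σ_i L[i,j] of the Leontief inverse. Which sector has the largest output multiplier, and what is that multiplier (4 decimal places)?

Form M = I − A:
  [  0.96   -0.02   -0.12   -0.17]
  [ -0.10    0.92   -0.07   -0.13]
  [ -0.03   -0.09    0.83   -0.15]
  [ -0.13   -0.15   -0.18    0.98]
Leontief inverse L = M⁻¹:
  [  1.0885    0.0826    0.2148    0.2327]
  [  0.1511    1.1390    0.1617    0.2020]
  [  0.0889    0.1655    1.2823    0.2337]
  [  0.1839    0.2157    0.2888    1.1251]
Total output x = L · d:
  x_0 = 1.0885·98 + 0.0826·72 + 0.2148·34 + 0.2327·100 = 143.1882
  x_1 = 0.1511·98 + 1.1390·72 + 0.1617·34 + 0.2020·100 = 122.5156
  x_2 = 0.0889·98 + 0.1655·72 + 1.2823·34 + 0.2337·100 = 87.5946
  x_3 = 0.1839·98 + 0.2157·72 + 0.2888·34 + 1.1251·100 = 155.8764
Output multipliers (column sums of L):
  Construction: 1.5123
  Healthcare: 1.6028
  Chemicals: 1.9476
  Agriculture: 1.7935

Chemicals (1.9476)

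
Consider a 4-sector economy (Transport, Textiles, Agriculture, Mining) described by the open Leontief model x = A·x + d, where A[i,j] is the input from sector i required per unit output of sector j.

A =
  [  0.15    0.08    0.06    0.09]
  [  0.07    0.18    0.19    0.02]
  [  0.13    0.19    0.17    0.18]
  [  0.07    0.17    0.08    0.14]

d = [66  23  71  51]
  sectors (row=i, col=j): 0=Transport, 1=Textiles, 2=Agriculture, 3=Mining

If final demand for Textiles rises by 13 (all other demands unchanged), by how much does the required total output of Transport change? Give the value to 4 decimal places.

Form M = I − A:
  [  0.85   -0.08   -0.06   -0.09]
  [ -0.07    0.82   -0.19   -0.02]
  [ -0.13   -0.19    0.83   -0.18]
  [ -0.07   -0.17   -0.08    0.86]
Leontief inverse L = M⁻¹:
  [  1.2280    0.1880    0.1476    0.1638]
  [  0.1702    1.3370    0.3297    0.1179]
  [  0.2656    0.4043    1.3473    0.3192]
  [  0.1583    0.3172    0.2025    1.2291]
Total output x = L · d:
  x_0 = 1.2280·66 + 0.1880·23 + 0.1476·71 + 0.1638·51 = 104.2023
  x_1 = 0.1702·66 + 1.3370·23 + 0.3297·71 + 0.1179·51 = 71.4108
  x_2 = 0.2656·66 + 0.4043·23 + 1.3473·71 + 0.3192·51 = 138.7710
  x_3 = 0.1583·66 + 0.3172·23 + 0.2025·71 + 1.2291·51 = 94.8089
Δx_0 = L[0,1] · Δd_1 = 0.1880 · 13 = 2.4434

2.4434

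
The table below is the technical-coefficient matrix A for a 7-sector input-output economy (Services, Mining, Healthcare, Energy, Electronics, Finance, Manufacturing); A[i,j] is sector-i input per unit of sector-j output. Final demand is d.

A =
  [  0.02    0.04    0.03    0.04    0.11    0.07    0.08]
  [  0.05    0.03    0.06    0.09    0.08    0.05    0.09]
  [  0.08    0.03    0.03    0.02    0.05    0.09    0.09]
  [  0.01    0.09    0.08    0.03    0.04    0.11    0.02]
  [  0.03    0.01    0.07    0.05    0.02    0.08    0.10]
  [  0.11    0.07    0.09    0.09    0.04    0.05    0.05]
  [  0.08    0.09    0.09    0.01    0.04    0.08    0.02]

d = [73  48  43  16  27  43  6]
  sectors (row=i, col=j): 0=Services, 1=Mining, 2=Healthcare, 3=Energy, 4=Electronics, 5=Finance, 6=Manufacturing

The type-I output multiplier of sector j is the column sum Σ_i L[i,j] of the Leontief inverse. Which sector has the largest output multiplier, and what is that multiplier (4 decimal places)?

Form M = I − A:
  [  0.98   -0.04   -0.03   -0.04   -0.11   -0.07   -0.08]
  [ -0.05    0.97   -0.06   -0.09   -0.08   -0.05   -0.09]
  [ -0.08   -0.03    0.97   -0.02   -0.05   -0.09   -0.09]
  [ -0.01   -0.09   -0.08    0.97   -0.04   -0.11   -0.02]
  [ -0.03   -0.01   -0.07   -0.05    0.98   -0.08   -0.10]
  [ -0.11   -0.07   -0.09   -0.09   -0.04    0.95   -0.05]
  [ -0.08   -0.09   -0.09   -0.01   -0.04   -0.08    0.98]
Leontief inverse L = M⁻¹:
  [  1.0589    0.0741    0.0759    0.0718    0.1416    0.1196    0.1222]
  [  0.0920    1.0713    0.1106    0.1231    0.1185    0.1093    0.1362]
  [  0.1206    0.0661    1.0744    0.0519    0.0869    0.1386    0.1316]
  [  0.0524    0.1230    0.1231    1.0661    0.0747    0.1571    0.0643]
  [  0.0697    0.0460    0.1116    0.0768    1.0515    0.1270    0.1355]
  [  0.1551    0.1138    0.1421    0.1290    0.0890    1.1148    0.1048]
  [  0.1220    0.1229    0.1324    0.0465    0.0814    0.1303    1.0697]
Total output x = L · d:
  x_0 = 1.0589·73 + 0.0741·48 + 0.0759·43 + 0.0718·16 + 0.1416·27 + 0.1196·43 + 0.1222·6 = 94.9662
  x_1 = 0.0920·73 + 1.0713·48 + 0.1106·43 + 0.1231·16 + 0.1185·27 + 0.1093·43 + 0.1362·6 = 73.5805
  x_2 = 0.1206·73 + 0.0661·48 + 1.0744·43 + 0.0519·16 + 0.0869·27 + 0.1386·43 + 0.1316·6 = 68.0972
  x_3 = 0.0524·73 + 0.1230·48 + 0.1231·43 + 1.0661·16 + 0.0747·27 + 0.1571·43 + 0.0643·6 = 41.2377
  x_4 = 0.0697·73 + 0.0460·48 + 0.1116·43 + 0.0768·16 + 1.0515·27 + 0.1270·43 + 0.1355·6 = 47.9938
  x_5 = 0.1551·73 + 0.1138·48 + 0.1421·43 + 0.1290·16 + 0.0890·27 + 1.1148·43 + 0.1048·6 = 75.9263
  x_6 = 0.1220·73 + 0.1229·48 + 0.1324·43 + 0.0465·16 + 0.0814·27 + 0.1303·43 + 1.0697·6 = 35.4638
Output multipliers (column sums of L):
  Services: 1.6706
  Mining: 1.6173
  Healthcare: 1.7700
  Energy: 1.5653
  Electronics: 1.6436
  Finance: 1.8968
  Manufacturing: 1.7643

Finance (1.8968)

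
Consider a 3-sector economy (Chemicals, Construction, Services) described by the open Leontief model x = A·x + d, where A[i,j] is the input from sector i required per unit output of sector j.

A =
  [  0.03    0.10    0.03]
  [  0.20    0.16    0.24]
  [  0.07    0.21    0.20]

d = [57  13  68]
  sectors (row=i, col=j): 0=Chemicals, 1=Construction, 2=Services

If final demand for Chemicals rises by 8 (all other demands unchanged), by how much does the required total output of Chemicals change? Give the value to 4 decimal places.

8.5407

Form M = I − A:
  [  0.97   -0.10   -0.03]
  [ -0.20    0.84   -0.24]
  [ -0.07   -0.21    0.80]
Leontief inverse L = M⁻¹:
  [  1.0676    0.1482    0.0845]
  [  0.3037    1.3292    0.4101]
  [  0.1731    0.3619    1.3651]
Total output x = L · d:
  x_0 = 1.0676·57 + 0.1482·13 + 0.0845·68 = 68.5253
  x_1 = 0.3037·57 + 1.3292·13 + 0.4101·68 = 62.4763
  x_2 = 0.1731·57 + 0.3619·13 + 1.3651·68 = 107.3960
Δx_0 = L[0,0] · Δd_0 = 1.0676 · 8 = 8.5407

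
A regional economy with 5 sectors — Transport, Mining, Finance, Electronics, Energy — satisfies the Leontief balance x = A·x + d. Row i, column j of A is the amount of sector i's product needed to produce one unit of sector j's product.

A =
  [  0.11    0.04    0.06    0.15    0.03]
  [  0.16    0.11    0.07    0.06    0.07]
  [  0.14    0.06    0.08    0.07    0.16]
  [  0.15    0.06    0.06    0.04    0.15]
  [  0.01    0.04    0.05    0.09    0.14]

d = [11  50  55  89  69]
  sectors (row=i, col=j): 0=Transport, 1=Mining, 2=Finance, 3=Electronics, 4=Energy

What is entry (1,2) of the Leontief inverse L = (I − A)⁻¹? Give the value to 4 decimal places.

L[1,2] = 0.1215

Form M = I − A:
  [  0.89   -0.04   -0.06   -0.15   -0.03]
  [ -0.16    0.89   -0.07   -0.06   -0.07]
  [ -0.14   -0.06    0.92   -0.07   -0.16]
  [ -0.15   -0.06   -0.06    0.96   -0.15]
  [ -0.01   -0.04   -0.05   -0.09    0.86]
Leontief inverse L = M⁻¹:
  [  1.1902    0.0791    0.1028    0.2081    0.1034]
  [  0.2518    1.1589    0.1215    0.1346    0.1492]
  [  0.2255    0.1079    1.1333    0.1484    0.2534]
  [  0.2255    0.1028    0.1076    1.1128    0.2303]
  [  0.0623    0.0719    0.0840    0.1338    1.2098]
Total output x = L · d:
  x_0 = 1.1902·11 + 0.0791·50 + 0.1028·55 + 0.2081·89 + 0.1034·69 = 48.3588
  x_1 = 0.2518·11 + 1.1589·50 + 0.1215·55 + 0.1346·89 + 0.1492·69 = 89.6717
  x_2 = 0.2255·11 + 0.1079·50 + 1.1333·55 + 0.1484·89 + 0.2534·69 = 100.8995
  x_3 = 0.2255·11 + 0.1028·50 + 0.1076·55 + 1.1128·89 + 0.2303·69 = 128.4683
  x_4 = 0.0623·11 + 0.0719·50 + 0.0840·55 + 0.1338·89 + 1.2098·69 = 104.2762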